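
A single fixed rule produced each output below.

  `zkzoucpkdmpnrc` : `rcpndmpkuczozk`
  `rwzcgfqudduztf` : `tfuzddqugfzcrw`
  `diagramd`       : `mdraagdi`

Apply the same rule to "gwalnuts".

The rule is to reverse the string, then swap each adjacent pair of characters (1↔2, 3↔4, ...).
On "gwalnuts": the first step gives "stunlawg", and the second then gives "tsnualgw".
(Check on "rwzcgfqudduztf": → "ftzudduqfgczwr" → "tfuzddqugfzcrw" ✓)

tsnualgw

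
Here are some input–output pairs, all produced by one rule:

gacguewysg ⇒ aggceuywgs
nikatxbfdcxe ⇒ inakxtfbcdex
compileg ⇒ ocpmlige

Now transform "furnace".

The transformation: swap each adjacent pair of characters (1↔2, 3↔4, ...).
"furnace" → "ufnrcae".

ufnrcae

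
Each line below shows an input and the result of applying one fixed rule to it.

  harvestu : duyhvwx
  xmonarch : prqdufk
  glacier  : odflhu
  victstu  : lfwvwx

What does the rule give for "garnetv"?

duqhwy

Looking at the pairs, the operation is to shift every letter 3 places forward in the alphabet (wrapping around), then delete the first character.
Doing the same to "garnetv": "duqhwy".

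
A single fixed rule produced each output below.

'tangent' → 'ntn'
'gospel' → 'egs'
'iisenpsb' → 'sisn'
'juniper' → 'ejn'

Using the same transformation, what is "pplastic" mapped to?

ipls

The rule is to move the last 3 characters to the front (rotate right by 3), then keep every other character starting from the second (positions 2nd, 4th, 6th, ...).
For "pplastic", step one produces "ticpplas"; step two turns that into "ipls".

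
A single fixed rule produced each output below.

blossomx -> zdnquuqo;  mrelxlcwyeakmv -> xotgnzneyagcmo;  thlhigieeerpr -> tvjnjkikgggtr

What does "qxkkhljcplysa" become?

Rule — move the last character to the front, then shift every letter 2 places forward in the alphabet (wrapping around).
For "qxkkhljcplysa" the result is "cszmmjnlernau".

cszmmjnlernau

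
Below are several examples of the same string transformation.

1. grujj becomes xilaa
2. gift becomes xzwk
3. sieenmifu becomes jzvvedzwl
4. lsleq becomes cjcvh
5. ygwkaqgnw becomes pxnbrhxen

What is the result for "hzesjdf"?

yqvjauw

What's happening: shift every letter 9 places backward in the alphabet (wrapping around).
Doing the same to "hzesjdf": "yqvjauw".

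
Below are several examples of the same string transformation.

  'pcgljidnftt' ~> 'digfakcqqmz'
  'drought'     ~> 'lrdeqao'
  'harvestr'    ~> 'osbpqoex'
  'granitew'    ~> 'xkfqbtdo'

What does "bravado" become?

The transformation: shift every letter 3 places backward in the alphabet (wrapping around), then move the first 2 characters to the end (rotate left by 2).
Applying both steps to "bravado": "yoxsxal", then "xsxalyo".

xsxalyo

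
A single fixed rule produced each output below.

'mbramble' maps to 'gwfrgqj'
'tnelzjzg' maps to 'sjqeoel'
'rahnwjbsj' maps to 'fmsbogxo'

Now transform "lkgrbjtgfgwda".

plwgoylklbif

What's happening: shift every letter 5 places forward in the alphabet (wrapping around), then delete the first character.
On "lkgrbjtgfgwda": the first step gives "qplwgoylklbif", and the second then gives "plwgoylklbif".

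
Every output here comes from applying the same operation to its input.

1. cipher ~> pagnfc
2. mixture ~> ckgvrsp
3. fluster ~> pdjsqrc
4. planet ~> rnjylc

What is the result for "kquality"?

wiosyjgr

The transformation: move the last character to the front, then shift every letter 2 places backward in the alphabet (wrapping around).
"kquality" → "ykqualit" → "wiosyjgr".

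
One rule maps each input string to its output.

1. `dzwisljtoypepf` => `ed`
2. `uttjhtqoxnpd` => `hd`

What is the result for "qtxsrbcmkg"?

The pattern: sort the characters into reverse alphabetical order, then keep only the last 2 characters.
On "qtxsrbcmkg": the first step gives "xtsrqmkgcb", and the second then gives "cb".

cb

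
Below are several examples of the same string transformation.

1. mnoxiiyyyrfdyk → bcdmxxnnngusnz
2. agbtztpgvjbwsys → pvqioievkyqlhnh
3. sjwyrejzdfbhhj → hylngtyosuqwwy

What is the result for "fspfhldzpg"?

Each output is the input with this applied: shift every letter 11 places backward in the alphabet (wrapping around).
"fspfhldzpg" → "uheuwasoev".

uheuwasoev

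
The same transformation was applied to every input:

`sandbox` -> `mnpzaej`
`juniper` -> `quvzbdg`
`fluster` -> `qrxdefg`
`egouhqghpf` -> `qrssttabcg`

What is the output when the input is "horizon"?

tuzaadl

What's happening: sort the characters into alphabetical order, then shift every letter 12 places forward in the alphabet (wrapping around).
Starting from "horizon": after the first operation, "hinoorz"; after the second, "tuzaadl".
(Check on "sandbox": → "abdnosx" → "mnpzaej" ✓)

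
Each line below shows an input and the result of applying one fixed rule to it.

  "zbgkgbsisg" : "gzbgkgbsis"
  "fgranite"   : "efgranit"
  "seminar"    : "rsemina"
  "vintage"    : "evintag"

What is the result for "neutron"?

The transformation: move the last character to the front.
Doing the same to "neutron": "nneutro".

nneutro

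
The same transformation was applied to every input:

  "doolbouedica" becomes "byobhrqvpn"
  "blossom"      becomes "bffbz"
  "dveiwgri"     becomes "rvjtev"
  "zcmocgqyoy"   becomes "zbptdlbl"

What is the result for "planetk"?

The rule is to delete the first 2 characters, then shift every letter 13 places forward in the alphabet (wrapping around) — i.e. ROT13.
On "planetk": the first step gives "anetk", and the second then gives "nargx".

nargx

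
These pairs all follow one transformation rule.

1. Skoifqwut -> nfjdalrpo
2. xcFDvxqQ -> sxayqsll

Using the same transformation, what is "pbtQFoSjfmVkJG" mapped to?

Looking at the pairs, the operation is to shift every letter 5 places backward in the alphabet (wrapping around), then convert every letter to lowercase.
Applying both steps to "pbtQFoSjfmVkJG": "kwoLAjNeahQfEB", then "kwolajneahqfeb".

kwolajneahqfeb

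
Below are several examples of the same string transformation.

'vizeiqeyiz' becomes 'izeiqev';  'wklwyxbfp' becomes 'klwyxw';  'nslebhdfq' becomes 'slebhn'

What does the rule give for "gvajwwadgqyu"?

vajwwadgg

The transformation: delete the last 3 characters, then move the first character to the end.
On "gvajwwadgqyu": the first step gives "gvajwwadg", and the second then gives "vajwwadgg".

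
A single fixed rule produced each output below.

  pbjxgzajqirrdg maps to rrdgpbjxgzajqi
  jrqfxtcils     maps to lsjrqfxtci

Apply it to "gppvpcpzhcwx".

cwxgppvpcpzh

Looking at the pairs, the operation is to move the first 3 characters to the end (rotate left by 3), then swap the front and back halves of the string.
Applying both steps to "gppvpcpzhcwx": "vpcpzhcwxgpp", then "cwxgppvpcpzh".
(Check on "jrqfxtcils": → "fxtcilsjrq" → "lsjrqfxtci" ✓)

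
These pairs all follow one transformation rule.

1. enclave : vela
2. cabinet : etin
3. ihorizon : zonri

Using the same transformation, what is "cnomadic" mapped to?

Rule — delete the first 3 characters, then move the first 2 characters to the end (rotate left by 2).
Starting from "cnomadic": after the first operation, "madic"; after the second, "dicma".

dicma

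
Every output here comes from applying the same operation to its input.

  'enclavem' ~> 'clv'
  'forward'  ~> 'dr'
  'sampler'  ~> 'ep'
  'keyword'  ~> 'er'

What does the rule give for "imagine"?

ei

What's happening: sort the characters into alphabetical order, then keep one character in every 3, starting at position 2 (positions 2nd, 5th, 8th, ...).
"imagine" → "aegiimn" → "ei".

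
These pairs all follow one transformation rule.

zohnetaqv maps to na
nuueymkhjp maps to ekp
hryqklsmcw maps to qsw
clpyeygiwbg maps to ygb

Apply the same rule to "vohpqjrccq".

prq

Looking at the pairs, the operation is to delete the first 2 characters, then keep one character in every 3, starting at position 2 (positions 2nd, 5th, 8th, ...).
For "vohpqjrccq" the result is "prq".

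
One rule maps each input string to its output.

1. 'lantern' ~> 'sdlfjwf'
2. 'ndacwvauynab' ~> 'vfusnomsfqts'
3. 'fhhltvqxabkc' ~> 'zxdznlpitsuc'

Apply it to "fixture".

In each case the input is transformed by: shift every letter 8 places backward in the alphabet (wrapping around), then swap each adjacent pair of characters (1↔2, 3↔4, ...).
Working it through for "fixture": intermediate "xaplmjw", final "axlpjmw".

axlpjmw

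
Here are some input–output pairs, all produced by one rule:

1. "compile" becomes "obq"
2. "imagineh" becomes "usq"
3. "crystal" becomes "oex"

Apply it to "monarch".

The pattern: shift every letter 12 places forward in the alphabet (wrapping around), then keep one character in every 3, starting at position 1 (positions 1st, 4th, 7th, ...).
"monarch" → "yazmdot" → "ymt".

ymt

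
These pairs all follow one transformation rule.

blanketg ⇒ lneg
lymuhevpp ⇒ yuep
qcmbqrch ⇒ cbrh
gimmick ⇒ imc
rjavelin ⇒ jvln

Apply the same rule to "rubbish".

ubs

Each output is the input with this applied: keep every other character starting from the second (positions 2nd, 4th, 6th, ...).
So "rubbish" becomes "ubs".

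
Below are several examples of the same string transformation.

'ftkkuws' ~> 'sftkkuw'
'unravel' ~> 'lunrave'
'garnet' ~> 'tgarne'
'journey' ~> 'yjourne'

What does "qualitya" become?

aquality

Rule — move the last character to the front.
On "qualitya" that produces "aquality".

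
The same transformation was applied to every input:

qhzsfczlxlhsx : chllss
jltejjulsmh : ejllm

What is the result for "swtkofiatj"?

Looking at the pairs, the operation is to keep every other character starting from the second (positions 2nd, 4th, 6th, ...), then sort the characters into alphabetical order.
Starting from "swtkofiatj": after the first operation, "wkfaj"; after the second, "afjkw".

afjkw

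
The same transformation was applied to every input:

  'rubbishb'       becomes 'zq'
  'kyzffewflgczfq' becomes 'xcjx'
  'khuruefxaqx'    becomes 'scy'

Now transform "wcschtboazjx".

qryv

The pattern: shift every letter 2 places backward in the alphabet (wrapping around), then keep one character in every 3, starting at position 3 (positions 3rd, 6th, 9th, ...).
"wcschtboazjx" → "qryv".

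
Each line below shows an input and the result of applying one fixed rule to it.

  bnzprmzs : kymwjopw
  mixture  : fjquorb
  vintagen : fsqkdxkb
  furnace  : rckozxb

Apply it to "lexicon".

The rule is to swap each adjacent pair of characters (1↔2, 3↔4, ...), then shift every letter 3 places backward in the alphabet (wrapping around).
"lexicon" → "elixocn" → "bifulzk".

bifulzk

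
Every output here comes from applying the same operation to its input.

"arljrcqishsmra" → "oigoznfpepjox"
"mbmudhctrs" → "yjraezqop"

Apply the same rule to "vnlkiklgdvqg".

What's happening: shift every letter 3 places backward in the alphabet (wrapping around), then delete the first character.
"vnlkiklgdvqg" → "skihfhidasnd" → "kihfhidasnd".

kihfhidasnd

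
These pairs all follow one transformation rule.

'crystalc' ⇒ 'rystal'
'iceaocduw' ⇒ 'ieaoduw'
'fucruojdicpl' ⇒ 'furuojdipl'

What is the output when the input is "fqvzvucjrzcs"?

fqvzvujrzs

The transformation: remove every "c".
So "fqvzvucjrzcs" becomes "fqvzvujrzs".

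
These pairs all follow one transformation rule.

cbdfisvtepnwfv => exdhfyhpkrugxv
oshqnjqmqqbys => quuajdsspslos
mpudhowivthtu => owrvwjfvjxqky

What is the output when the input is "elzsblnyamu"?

gwnobcuadpn

The pattern: take characters alternately from the front and the back (1st, last, 2nd, 2nd-last, ...), then shift every letter 2 places forward in the alphabet (wrapping around).
For "elzsblnyamu", step one produces "eulmzasybnl"; step two turns that into "gwnobcuadpn".
(Check on "mpudhowivthtu": → "muptuhdthvoiw" → "owrvwjfvjxqky" ✓)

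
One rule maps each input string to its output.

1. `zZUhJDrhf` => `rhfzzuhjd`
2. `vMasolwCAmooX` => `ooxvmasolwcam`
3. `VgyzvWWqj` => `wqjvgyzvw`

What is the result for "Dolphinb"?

In each case the input is transformed by: move the last 3 characters to the front (rotate right by 3), then convert every letter to lowercase.
"Dolphinb" → "inbDolph" → "inbdolph".

inbdolph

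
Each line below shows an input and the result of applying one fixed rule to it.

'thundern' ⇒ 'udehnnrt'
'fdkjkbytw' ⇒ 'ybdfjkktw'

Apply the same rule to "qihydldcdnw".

ycdddhilnqw

In each case the input is transformed by: sort the characters into alphabetical order, then move the last character to the front.
Starting from "qihydldcdnw": after the first operation, "cdddhilnqwy"; after the second, "ycdddhilnqw".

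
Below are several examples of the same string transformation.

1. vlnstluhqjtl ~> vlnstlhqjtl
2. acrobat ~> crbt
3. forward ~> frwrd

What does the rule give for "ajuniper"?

jnpr

Each output is the input with this applied: remove every vowel.
So "ajuniper" becomes "jnpr".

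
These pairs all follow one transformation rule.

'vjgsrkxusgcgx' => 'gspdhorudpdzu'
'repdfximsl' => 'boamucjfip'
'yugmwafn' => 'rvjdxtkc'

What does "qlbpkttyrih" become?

The pattern: shift every letter 3 places backward in the alphabet (wrapping around), then swap each adjacent pair of characters (1↔2, 3↔4, ...).
Working it through for "qlbpkttyrih": intermediate "niymhqqvofe", final "inmyqhvqfoe".

inmyqhvqfoe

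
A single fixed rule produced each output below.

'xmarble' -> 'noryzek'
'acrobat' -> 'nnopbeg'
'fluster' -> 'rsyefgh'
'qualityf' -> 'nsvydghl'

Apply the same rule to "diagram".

nnqtvze

The pattern: sort the characters into alphabetical order, then shift every letter 13 places forward in the alphabet (wrapping around) — i.e. ROT13.
"diagram" → "aadgimr" → "nnqtvze".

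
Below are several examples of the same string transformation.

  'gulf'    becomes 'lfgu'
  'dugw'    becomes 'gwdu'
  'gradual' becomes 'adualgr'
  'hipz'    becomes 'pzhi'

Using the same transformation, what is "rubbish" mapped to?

Each output is the input with this applied: move the first 2 characters to the end (rotate left by 2).
On "rubbish" that produces "bbishru".

bbishru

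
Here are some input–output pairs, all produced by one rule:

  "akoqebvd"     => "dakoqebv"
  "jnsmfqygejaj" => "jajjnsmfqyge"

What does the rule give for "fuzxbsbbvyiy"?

The rule is to move the first 3 characters to the end (rotate left by 3), then swap the front and back halves of the string.
Working it through for "fuzxbsbbvyiy": intermediate "xbsbbvyiyfuz", final "yiyfuzxbsbbv".

yiyfuzxbsbbv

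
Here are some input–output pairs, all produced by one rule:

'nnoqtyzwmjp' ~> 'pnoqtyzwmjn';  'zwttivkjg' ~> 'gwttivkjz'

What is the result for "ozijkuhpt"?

tzijkuhpo

The rule is to swap the first and last characters.
Doing the same to "ozijkuhpt": "tzijkuhpo".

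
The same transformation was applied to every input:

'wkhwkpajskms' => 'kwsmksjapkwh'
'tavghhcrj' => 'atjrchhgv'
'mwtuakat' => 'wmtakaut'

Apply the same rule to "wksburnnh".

kwhnnrubs

The pattern: reverse the string, then move the last 2 characters to the front (rotate right by 2).
Working it through for "wksburnnh": intermediate "hnnrubskw", final "kwhnnrubs".
(Check on "tavghhcrj": → "jrchhgvat" → "atjrchhgv" ✓)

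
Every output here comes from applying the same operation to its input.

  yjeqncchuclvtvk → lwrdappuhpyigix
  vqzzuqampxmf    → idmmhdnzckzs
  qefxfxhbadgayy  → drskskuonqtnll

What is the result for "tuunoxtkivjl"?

ghhabkgxviwy

Looking at the pairs, the operation is to shift every letter 13 places forward in the alphabet (wrapping around) — i.e. ROT13.
For "tuunoxtkivjl" the result is "ghhabkgxviwy".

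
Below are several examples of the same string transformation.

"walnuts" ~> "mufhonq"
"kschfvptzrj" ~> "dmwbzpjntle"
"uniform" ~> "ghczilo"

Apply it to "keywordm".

The pattern: swap the first and last characters, then shift every letter 6 places backward in the alphabet (wrapping around).
On "keywordm" that produces "gysqilxe".

gysqilxe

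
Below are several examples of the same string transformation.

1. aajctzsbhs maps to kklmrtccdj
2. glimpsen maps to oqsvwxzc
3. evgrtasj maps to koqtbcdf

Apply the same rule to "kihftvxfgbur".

Looking at the pairs, the operation is to sort the characters into alphabetical order, then shift every letter 10 places forward in the alphabet (wrapping around).
Starting from "kihftvxfgbur": after the first operation, "bffghikrtuvx"; after the second, "lppqrsubdefh".
(Check on "evgrtasj": → "aegjrstv" → "koqtbcdf" ✓)

lppqrsubdefh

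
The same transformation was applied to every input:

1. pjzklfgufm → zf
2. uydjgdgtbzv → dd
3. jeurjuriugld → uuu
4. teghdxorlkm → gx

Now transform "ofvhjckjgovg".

The transformation: delete the last 3 characters, then keep one character in every 3, starting at position 3 (positions 3rd, 6th, 9th, ...).
For "ofvhjckjgovg", step one produces "ofvhjckjg"; step two turns that into "vcg".

vcg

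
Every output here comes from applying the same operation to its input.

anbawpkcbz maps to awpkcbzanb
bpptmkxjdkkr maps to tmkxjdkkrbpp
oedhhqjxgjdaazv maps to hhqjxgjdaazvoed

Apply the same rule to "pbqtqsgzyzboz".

tqsgzyzbozpbq

The rule is to move the first 3 characters to the end (rotate left by 3).
On "pbqtqsgzyzboz" that produces "tqsgzyzbozpbq".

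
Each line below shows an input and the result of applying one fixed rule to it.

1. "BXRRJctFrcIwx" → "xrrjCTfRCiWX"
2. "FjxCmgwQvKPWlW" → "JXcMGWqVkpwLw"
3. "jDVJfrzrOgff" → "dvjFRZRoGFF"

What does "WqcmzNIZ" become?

QCMZniz

Looking at the pairs, the operation is to delete the first character, then flip the case of every letter.
Working it through for "WqcmzNIZ": intermediate "qcmzNIZ", final "QCMZniz".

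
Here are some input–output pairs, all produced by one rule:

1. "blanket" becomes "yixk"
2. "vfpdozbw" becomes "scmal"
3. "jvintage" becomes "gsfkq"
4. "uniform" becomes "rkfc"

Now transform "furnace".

crok

What's happening: delete the last 3 characters, then shift every letter 3 places backward in the alphabet (wrapping around).
Doing the same to "furnace": "crok".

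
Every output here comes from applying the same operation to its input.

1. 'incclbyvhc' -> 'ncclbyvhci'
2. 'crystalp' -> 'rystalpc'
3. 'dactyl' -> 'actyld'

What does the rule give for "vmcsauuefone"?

The pattern: move the first character to the end.
Doing the same to "vmcsauuefone": "mcsauuefonev".

mcsauuefonev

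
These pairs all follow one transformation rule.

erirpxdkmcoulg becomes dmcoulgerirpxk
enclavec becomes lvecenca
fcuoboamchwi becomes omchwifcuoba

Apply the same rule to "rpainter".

iterrpan

Looking at the pairs, the operation is to swap the front and back halves of the string, then swap the first and last characters.
"rpainter" → "nterrpai" → "iterrpan".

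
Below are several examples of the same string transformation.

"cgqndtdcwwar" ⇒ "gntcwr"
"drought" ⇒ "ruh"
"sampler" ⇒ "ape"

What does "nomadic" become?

oai

The rule is to keep every other character starting from the second (positions 2nd, 4th, 6th, ...).
On "nomadic" that produces "oai".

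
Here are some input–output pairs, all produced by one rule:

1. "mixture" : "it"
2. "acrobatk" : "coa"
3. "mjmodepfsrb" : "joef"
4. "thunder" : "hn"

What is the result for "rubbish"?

Each output is the input with this applied: delete the last 2 characters, then keep every other character starting from the second (positions 2nd, 4th, 6th, ...).
Starting from "rubbish": after the first operation, "rubbi"; after the second, "ub".

ub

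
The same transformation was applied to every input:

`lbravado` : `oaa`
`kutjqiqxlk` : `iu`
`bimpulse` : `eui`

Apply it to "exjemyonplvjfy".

oee

Each output is the input with this applied: reverse the string, then keep only the vowels.
"exjemyonplvjfy" → "yfjvlpnoymejxe" → "oee".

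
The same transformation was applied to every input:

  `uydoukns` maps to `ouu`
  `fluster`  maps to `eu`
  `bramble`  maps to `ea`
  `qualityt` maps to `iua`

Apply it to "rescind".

In each case the input is transformed by: move the first 3 characters to the end (rotate left by 3), then keep only the vowels.
So "rescind" becomes "ie".

ie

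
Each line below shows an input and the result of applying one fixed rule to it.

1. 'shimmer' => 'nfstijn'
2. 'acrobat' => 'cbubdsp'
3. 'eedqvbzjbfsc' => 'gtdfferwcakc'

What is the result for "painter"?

Rule — shift every letter 1 place forward in the alphabet (wrapping around), then move the last 3 characters to the front (rotate right by 3).
Applying both steps to "painter": "qbjoufs", then "ufsqbjo".

ufsqbjo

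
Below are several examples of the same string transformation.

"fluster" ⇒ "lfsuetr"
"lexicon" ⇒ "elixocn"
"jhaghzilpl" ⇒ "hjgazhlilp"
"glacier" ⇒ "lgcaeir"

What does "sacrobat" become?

What's happening: swap each adjacent pair of characters (1↔2, 3↔4, ...).
So "sacrobat" becomes "asrcbota".

asrcbota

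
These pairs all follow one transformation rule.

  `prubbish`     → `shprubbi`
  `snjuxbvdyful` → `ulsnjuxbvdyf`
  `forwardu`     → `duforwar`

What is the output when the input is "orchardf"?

dforchar

What's happening: move the last 2 characters to the front (rotate right by 2).
On "orchardf" that produces "dforchar".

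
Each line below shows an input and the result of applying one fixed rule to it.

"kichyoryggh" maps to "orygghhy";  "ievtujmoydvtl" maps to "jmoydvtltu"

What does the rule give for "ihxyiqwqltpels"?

Looking at the pairs, the operation is to delete the first 3 characters, then move the first 2 characters to the end (rotate left by 2).
Applying both steps to "ihxyiqwqltpels": "yiqwqltpels", then "qwqltpelsyi".

qwqltpelsyi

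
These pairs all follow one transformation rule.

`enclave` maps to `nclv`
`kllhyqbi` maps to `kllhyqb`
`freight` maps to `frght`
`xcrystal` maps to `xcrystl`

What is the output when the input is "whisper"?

The transformation: remove every vowel.
So "whisper" becomes "whspr".

whspr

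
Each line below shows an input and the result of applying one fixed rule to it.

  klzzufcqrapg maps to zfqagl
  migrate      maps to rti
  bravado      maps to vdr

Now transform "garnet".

The transformation: keep every other character starting from the second (positions 2nd, 4th, 6th, ...), then move the first character to the end.
Working it through for "garnet": intermediate "ant", final "nta".

nta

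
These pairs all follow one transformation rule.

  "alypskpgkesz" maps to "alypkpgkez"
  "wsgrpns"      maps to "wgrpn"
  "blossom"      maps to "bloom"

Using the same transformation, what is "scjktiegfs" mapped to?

The rule is to remove every "s".
Doing the same to "scjktiegfs": "cjktiegf".

cjktiegf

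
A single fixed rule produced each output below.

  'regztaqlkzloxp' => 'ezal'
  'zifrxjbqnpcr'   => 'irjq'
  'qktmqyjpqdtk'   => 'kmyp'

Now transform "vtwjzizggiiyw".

tjig

The transformation: keep every other character starting from the second (positions 2nd, 4th, 6th, ...), then keep only the first 4 characters.
For "vtwjzizggiiyw" the result is "tjig".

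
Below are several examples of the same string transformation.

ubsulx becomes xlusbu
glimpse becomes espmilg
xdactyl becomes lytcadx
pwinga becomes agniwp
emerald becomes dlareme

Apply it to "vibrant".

tnarbiv

Rule — reverse the string.
Doing the same to "vibrant": "tnarbiv".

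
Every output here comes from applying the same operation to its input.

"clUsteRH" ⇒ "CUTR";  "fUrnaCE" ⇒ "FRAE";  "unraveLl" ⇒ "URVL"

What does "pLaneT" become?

PAE

The pattern: keep every other character starting from the first (positions 1st, 3rd, 5th, ...), then convert every letter to uppercase.
For "pLaneT", step one produces "pae"; step two turns that into "PAE".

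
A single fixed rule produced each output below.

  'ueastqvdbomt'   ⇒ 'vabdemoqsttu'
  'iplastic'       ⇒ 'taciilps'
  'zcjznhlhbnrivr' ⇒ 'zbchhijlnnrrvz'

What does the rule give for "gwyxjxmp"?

ygjmpwxx

The pattern: sort the characters into alphabetical order, then move the last character to the front.
Applying both steps to "gwyxjxmp": "gjmpwxxy", then "ygjmpwxx".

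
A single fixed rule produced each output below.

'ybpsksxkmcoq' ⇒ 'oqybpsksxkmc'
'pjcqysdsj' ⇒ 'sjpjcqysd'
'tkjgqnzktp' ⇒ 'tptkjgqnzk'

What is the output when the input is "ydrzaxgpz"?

The rule is to move the last 2 characters to the front (rotate right by 2).
For "ydrzaxgpz" the result is "pzydrzaxg".

pzydrzaxg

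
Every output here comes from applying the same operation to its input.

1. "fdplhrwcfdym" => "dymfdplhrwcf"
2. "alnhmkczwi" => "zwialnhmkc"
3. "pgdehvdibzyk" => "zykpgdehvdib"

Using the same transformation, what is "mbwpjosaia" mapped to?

Looking at the pairs, the operation is to move the last 3 characters to the front (rotate right by 3).
For "mbwpjosaia" the result is "aiambwpjos".

aiambwpjos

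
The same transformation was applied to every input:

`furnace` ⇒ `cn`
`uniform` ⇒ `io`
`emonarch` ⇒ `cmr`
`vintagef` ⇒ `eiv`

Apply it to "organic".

cn

The transformation: sort the characters into alphabetical order, then keep one character in every 3, starting at position 2 (positions 2nd, 5th, 8th, ...).
Starting from "organic": after the first operation, "acginor"; after the second, "cn".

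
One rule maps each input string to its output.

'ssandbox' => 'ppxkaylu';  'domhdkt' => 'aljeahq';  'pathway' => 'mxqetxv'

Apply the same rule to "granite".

doxkfqb

Looking at the pairs, the operation is to shift every letter 3 places backward in the alphabet (wrapping around).
So "granite" becomes "doxkfqb".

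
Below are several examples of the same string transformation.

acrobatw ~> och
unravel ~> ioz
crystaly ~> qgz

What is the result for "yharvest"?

Looking at the pairs, the operation is to shift every letter 12 places backward in the alphabet (wrapping around), then keep one character in every 3, starting at position 1 (positions 1st, 4th, 7th, ...).
On "yharvest": the first step gives "mvofjsgh", and the second then gives "mfg".

mfg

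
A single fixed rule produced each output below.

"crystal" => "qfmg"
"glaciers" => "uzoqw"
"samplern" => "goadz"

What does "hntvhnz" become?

vbhj

Each output is the input with this applied: delete the last 3 characters, then shift every letter 12 places backward in the alphabet (wrapping around).
On "hntvhnz": the first step gives "hntv", and the second then gives "vbhj".
(Check on "samplern": → "sampl" → "goadz" ✓)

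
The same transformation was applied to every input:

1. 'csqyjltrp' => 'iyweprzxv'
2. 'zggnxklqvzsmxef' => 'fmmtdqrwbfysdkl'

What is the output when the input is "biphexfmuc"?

hovnkdlsai

The rule is to shift every letter 6 places forward in the alphabet (wrapping around).
So "biphexfmuc" becomes "hovnkdlsai".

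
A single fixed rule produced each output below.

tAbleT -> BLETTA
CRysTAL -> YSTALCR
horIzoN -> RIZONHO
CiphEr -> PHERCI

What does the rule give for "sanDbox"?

The rule is to move the first 2 characters to the end (rotate left by 2), then convert every letter to uppercase.
So "sanDbox" becomes "NDBOXSA".

NDBOXSA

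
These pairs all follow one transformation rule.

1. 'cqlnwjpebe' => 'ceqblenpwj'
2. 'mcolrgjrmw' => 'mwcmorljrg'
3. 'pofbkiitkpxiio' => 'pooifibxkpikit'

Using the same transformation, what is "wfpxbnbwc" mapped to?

In each case the input is transformed by: take characters alternately from the front and the back (1st, last, 2nd, 2nd-last, ...).
Applying that to "wfpxbnbwc" gives "wcfwpbxnb".

wcfwpbxnb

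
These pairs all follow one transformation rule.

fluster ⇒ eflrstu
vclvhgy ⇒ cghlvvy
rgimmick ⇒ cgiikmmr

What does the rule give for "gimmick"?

cgiikmm

The transformation: sort the characters into alphabetical order.
So "gimmick" becomes "cgiikmm".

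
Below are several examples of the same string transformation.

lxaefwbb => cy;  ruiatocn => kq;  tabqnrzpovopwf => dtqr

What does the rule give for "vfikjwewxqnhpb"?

The pattern: keep one character in every 3, starting at position 3 (positions 3rd, 6th, 9th, ...), then shift every letter 2 places forward in the alphabet (wrapping around).
Working it through for "vfikjwewxqnhpb": intermediate "iwxh", final "kyzj".
(Check on "ruiatocn": → "io" → "kq" ✓)

kyzj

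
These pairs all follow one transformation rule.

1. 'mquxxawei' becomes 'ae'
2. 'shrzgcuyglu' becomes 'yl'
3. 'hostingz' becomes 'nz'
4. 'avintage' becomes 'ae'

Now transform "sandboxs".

os

The rule is to keep every other character starting from the second (positions 2nd, 4th, 6th, ...), then keep only the last 2 characters.
On "sandboxs": the first step gives "ados", and the second then gives "os".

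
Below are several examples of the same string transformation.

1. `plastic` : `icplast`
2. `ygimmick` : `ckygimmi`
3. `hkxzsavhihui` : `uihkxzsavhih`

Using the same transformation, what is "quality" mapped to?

Rule — move the last 2 characters to the front (rotate right by 2).
Doing the same to "quality": "tyquali".

tyquali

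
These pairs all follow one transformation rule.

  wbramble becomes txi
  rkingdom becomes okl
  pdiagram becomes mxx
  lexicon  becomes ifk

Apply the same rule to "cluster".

The transformation: shift every letter 3 places backward in the alphabet (wrapping around), then keep one character in every 3, starting at position 1 (positions 1st, 4th, 7th, ...).
Applying both steps to "cluster": "zirpqbo", then "zpo".

zpo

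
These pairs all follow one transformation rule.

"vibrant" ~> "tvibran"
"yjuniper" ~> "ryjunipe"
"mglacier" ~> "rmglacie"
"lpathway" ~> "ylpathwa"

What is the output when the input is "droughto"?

odrought

The transformation: move the last character to the front.
On "droughto" that produces "odrought".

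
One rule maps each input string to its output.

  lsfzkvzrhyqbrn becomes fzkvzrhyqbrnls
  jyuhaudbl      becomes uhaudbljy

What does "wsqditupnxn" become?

The pattern: move the first 2 characters to the end (rotate left by 2).
On "wsqditupnxn" that produces "qditupnxnws".

qditupnxnws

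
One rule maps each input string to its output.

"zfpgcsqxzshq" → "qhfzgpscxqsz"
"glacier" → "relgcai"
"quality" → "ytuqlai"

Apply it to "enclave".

Rule — move the last 2 characters to the front (rotate right by 2), then swap each adjacent pair of characters (1↔2, 3↔4, ...).
For "enclave", step one produces "veencla"; step two turns that into "evnelca".

evnelca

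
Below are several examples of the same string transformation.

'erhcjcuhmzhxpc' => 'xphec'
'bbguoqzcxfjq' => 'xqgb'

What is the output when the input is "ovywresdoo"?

In each case the input is transformed by: sort the characters into reverse alphabetical order, then keep one character in every 3, starting at position 2 (positions 2nd, 5th, 8th, ...).
Starting from "ovywresdoo": after the first operation, "ywvsroooed"; after the second, "wro".

wro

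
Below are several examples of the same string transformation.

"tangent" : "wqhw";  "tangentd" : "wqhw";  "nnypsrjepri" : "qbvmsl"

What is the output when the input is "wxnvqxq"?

In each case the input is transformed by: keep every other character starting from the first (positions 1st, 3rd, 5th, ...), then shift every letter 3 places forward in the alphabet (wrapping around).
Applying that to "wxnvqxq" gives "zqtt".

zqtt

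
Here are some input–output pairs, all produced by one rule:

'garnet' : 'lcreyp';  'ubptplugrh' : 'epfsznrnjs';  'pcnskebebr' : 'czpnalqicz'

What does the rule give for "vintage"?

yectglr

Each output is the input with this applied: move the last 3 characters to the front (rotate right by 3), then shift every letter 2 places backward in the alphabet (wrapping around).
On "vintage": the first step gives "agevint", and the second then gives "yectglr".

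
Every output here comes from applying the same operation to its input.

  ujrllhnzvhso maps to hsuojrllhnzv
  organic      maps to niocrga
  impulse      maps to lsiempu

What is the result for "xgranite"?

itxegran

Rule — swap the first and last characters, then move the last 3 characters to the front (rotate right by 3).
On "xgranite": the first step gives "egranitx", and the second then gives "itxegran".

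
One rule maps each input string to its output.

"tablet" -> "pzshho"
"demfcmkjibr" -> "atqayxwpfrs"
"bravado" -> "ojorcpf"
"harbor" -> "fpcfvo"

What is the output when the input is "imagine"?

The transformation: shift every letter 12 places backward in the alphabet (wrapping around), then move the first 2 characters to the end (rotate left by 2).
For "imagine", step one produces "waouwbs"; step two turns that into "ouwbswa".

ouwbswa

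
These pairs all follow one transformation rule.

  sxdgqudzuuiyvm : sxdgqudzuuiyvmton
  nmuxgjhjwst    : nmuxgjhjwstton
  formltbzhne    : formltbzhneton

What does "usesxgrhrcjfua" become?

usesxgrhrcjfuaton

The transformation: append "ton".
On "usesxgrhrcjfua" that produces "usesxgrhrcjfuaton".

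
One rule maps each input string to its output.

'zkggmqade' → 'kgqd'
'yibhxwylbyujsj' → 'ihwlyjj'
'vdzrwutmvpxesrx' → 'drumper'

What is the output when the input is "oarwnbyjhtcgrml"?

The rule is to keep every other character starting from the second (positions 2nd, 4th, 6th, ...).
Applying that to "oarwnbyjhtcgrml" gives "awbjtgm".

awbjtgm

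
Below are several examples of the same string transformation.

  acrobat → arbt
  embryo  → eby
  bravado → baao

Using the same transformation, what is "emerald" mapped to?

The transformation: keep every other character starting from the first (positions 1st, 3rd, 5th, ...).
On "emerald" that produces "eead".

eead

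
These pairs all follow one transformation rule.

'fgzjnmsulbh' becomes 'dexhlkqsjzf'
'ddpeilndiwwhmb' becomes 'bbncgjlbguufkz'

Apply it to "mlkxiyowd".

The pattern: shift every letter 2 places backward in the alphabet (wrapping around).
Doing the same to "mlkxiyowd": "kjivgwmub".

kjivgwmub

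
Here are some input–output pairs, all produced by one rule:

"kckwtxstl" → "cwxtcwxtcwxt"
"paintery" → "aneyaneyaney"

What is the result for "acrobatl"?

coalcoalcoal

Rule — keep every other character starting from the second (positions 2nd, 4th, 6th, ...), then write the whole string 3 times in a row.
Working it through for "acrobatl": intermediate "coal", final "coalcoalcoal".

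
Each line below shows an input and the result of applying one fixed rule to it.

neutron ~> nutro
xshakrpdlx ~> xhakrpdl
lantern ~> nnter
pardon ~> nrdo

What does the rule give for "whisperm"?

Rule — delete the first 2 characters, then move the last character to the front.
On "whisperm": the first step gives "isperm", and the second then gives "misper".

misper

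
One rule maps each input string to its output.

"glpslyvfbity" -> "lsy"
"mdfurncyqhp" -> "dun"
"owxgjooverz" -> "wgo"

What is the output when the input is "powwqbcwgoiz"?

owb

The rule is to keep every other character starting from the second (positions 2nd, 4th, 6th, ...), then keep only the first 3 characters.
Applying both steps to "powwqbcwgoiz": "owbwoz", then "owb".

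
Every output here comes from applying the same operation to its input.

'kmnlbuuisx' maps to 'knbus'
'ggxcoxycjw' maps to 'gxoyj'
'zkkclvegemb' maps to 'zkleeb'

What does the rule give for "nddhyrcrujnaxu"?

ndycunx

Looking at the pairs, the operation is to keep every other character starting from the first (positions 1st, 3rd, 5th, ...).
On "nddhyrcrujnaxu" that produces "ndycunx".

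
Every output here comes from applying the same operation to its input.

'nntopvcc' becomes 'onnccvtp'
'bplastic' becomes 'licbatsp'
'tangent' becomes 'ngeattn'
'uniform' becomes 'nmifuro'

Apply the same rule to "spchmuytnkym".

Rule — sort the characters into reverse alphabetical order, then move the first 3 characters to the end (rotate left by 3).
For "spchmuytnkym" the result is "tspnmmkhcyyu".
(Check on "bplastic": → "tsplicba" → "licbatsp" ✓)

tspnmmkhcyyu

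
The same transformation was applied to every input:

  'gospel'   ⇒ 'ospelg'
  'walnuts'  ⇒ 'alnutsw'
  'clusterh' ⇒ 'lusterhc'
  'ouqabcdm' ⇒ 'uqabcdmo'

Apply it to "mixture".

ixturem

What's happening: move the first character to the end.
"mixture" → "ixturem".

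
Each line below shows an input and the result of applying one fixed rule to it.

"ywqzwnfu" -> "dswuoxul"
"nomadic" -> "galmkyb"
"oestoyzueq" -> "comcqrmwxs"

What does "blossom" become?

mkzjmqq

Rule — shift every letter 2 places backward in the alphabet (wrapping around), then move the last 2 characters to the front (rotate right by 2).
For "blossom", step one produces "zjmqqmk"; step two turns that into "mkzjmqq".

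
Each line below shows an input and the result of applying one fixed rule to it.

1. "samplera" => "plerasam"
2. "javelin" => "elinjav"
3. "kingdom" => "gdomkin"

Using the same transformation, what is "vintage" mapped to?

tagevin

What's happening: move the first 3 characters to the end (rotate left by 3).
"vintage" → "tagevin".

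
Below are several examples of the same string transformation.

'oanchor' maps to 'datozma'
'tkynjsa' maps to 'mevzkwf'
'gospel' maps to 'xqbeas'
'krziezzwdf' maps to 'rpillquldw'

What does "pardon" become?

zapdmb

Looking at the pairs, the operation is to shift every letter 12 places forward in the alphabet (wrapping around), then reverse the string.
For "pardon" the result is "zapdmb".
(Check on "krziezzwdf": → "wdluqllipr" → "rpillquldw" ✓)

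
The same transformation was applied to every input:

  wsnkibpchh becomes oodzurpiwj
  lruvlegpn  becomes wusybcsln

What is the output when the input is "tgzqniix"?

peangxup

Each output is the input with this applied: shift every letter 7 places forward in the alphabet (wrapping around), then move the last 2 characters to the front (rotate right by 2).
"tgzqniix" → "angxuppe" → "peangxup".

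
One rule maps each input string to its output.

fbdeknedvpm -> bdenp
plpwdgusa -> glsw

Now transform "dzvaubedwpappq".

abdppqz

The rule is to keep every other character starting from the second (positions 2nd, 4th, 6th, ...), then sort the characters into alphabetical order.
Starting from "dzvaubedwpappq": after the first operation, "zabdppq"; after the second, "abdppqz".
(Check on "fbdeknedvpm": → "bendp" → "bdenp" ✓)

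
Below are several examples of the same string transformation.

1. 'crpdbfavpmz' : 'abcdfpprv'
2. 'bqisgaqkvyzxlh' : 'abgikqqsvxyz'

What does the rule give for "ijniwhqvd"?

The pattern: delete the last 2 characters, then sort the characters into alphabetical order.
For "ijniwhqvd", step one produces "ijniwhq"; step two turns that into "hiijnqw".

hiijnqw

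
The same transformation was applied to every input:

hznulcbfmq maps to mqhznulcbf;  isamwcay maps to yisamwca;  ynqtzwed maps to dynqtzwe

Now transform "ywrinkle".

The transformation: swap the front and back halves of the string, then move the first 3 characters to the end (rotate left by 3).
"ywrinkle" → "nkleywri" → "eywrinkl".

eywrinkl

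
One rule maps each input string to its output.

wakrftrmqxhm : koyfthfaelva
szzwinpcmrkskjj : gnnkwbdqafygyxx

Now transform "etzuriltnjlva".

shnifwzhbxzjo

Rule — shift every letter 12 places backward in the alphabet (wrapping around).
For "etzuriltnjlva" the result is "shnifwzhbxzjo".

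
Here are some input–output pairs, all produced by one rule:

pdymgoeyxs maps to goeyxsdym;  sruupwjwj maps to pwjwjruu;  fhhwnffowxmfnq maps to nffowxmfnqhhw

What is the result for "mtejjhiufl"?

The rule is to delete the first character, then move the first 3 characters to the end (rotate left by 3).
For "mtejjhiufl", step one produces "tejjhiufl"; step two turns that into "jhiufltej".

jhiufltej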